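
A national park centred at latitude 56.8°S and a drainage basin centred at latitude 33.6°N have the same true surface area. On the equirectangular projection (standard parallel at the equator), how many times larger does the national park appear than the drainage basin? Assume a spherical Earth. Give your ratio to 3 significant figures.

Plate carrée maps x = Rλ, y = Rφ. The meridian scale is h = 1 and the parallel scale is k = 1/cos φ = sec φ.
Areal scale at 56.8°: h·k = 1.000 × 1.826 = 1.826.
Areal scale at 33.6°: h·k = 1.000 × 1.201 = 1.201.
Ratio = 1.826/1.201 ≈ 1.52.

1.52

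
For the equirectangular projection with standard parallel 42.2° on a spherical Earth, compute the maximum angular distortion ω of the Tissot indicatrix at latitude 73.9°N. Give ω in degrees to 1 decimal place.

54.2°

In the equirectangular projection with standard parallel φ₀ = 42.2° (x = Rλ cos φ₀, y = Rφ), meridians are true-scale (h = 1) and the parallel scale is k = cos φ₀ / cos φ.
At 73.9°: h = 1.000, k = 2.671; principal scales a = 2.671, b = 1.000.
sin(ω/2) = (a − b)/(a + b) = 1.671/3.671 = 0.4552, so ω = 2 arcsin(0.4552) ≈ 54.2°.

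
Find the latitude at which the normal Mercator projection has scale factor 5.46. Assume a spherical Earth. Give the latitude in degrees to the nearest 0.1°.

Mercator scale is k = sec φ = 1/cos φ.
1/cos φ = 5.46  ⇒  cos φ = 0.1832  ⇒  φ = arccos(0.1832) ≈ 79.4°.

79.4°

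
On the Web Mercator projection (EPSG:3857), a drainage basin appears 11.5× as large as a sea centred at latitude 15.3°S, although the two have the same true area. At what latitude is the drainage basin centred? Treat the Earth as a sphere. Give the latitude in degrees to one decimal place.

Mercator areal scale is sec²φ, so apparent-area ratio = sec²φ₁ / sec²φ₂ = cos²φ₂ / cos²φ₁.
cos²φ₂ / cos²φ₁ = 11.5  ⇒  cos φ₁ = cos 15.3° / √11.5 = 0.9646/3.391 = 0.2844.
φ₁ = arccos(0.2844) ≈ 73.5°.

73.5°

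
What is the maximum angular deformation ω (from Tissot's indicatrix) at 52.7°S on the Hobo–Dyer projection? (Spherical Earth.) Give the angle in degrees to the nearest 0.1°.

Hobo–Dyer is a cylindrical equal-area projection with standard parallels at ±37.5°. A cylindrical equal-area projection with standard parallel φ₀ has meridian scale h = cos φ / cos φ₀ and parallel scale k = cos φ₀ / cos φ (so areas are preserved, h·k = 1).
At 52.7°: h = 0.7638, k = 1.309; principal scales a = 1.309, b = 0.7638.
sin(ω/2) = (a − b)/(a + b) = 0.5454/2.073 = 0.2631, so ω = 2 arcsin(0.2631) ≈ 30.5°.

30.5°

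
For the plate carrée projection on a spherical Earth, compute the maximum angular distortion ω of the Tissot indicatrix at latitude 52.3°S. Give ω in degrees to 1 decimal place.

In the plate carrée (x = Rλ, y = Rφ), meridians are true-scale (h = 1) and parallels are stretched by k = sec φ.
At 52.3°: h = 1.000, k = 1.635; principal scales a = 1.635, b = 1.000.
sin(ω/2) = (a − b)/(a + b) = 0.6353/2.635 = 0.2411, so ω = 2 arcsin(0.2411) ≈ 27.9°.

27.9°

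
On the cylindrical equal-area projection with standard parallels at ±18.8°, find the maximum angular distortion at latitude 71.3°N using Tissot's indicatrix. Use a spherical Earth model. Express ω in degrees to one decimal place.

Cylindrical equal-area (φ₀ = 18.8°): h = cos φ / cos 18.8° along meridians, k = cos 18.8° / cos φ along parallels; h·k = 1.
At 71.3°: h = 0.3387, k = 2.953; principal scales a = 2.953, b = 0.3387.
sin(ω/2) = (a − b)/(a + b) = 2.614/3.291 = 0.7942, so ω = 2 arcsin(0.7942) ≈ 105.2°.

105.2°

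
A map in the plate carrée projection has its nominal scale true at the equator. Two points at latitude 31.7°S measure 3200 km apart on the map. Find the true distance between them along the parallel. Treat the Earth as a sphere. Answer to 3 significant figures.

2720 km

For the equirectangular projection with φ₀ = 0 (plate carrée), h = 1 along meridians and k = sec φ along parallels.
Along the parallel at 31.7°, map distances are exaggerated by k = sec 31.7° = 1.175.
True distance = 3200 / 1.175 = 3200 × cos 31.7° ≈ 2720 km.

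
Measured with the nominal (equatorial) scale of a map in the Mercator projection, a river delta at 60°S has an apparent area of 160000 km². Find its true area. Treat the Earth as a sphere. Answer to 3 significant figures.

40000 km²

The Mercator projection is conformal; its linear scale factor is the same in every direction and equals sec φ = 1/cos φ.
Areal scale = k² = sec²φ = 1/cos²(60°) = 1/0.5000² = 4.000.
True area = apparent / (areal scale) = 160000 / 4.000 ≈ 40000 km².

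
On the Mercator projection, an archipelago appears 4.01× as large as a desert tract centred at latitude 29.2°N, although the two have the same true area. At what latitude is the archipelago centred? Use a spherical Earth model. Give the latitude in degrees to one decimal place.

64.2°

On Mercator, (apparent₁)/(apparent₂) = sec²φ₁ / sec²φ₂ when true areas are equal.
cos²φ₂ / cos²φ₁ = 4.01  ⇒  cos φ₁ = cos 29.2° / √4.01 = 0.8729/2.002 = 0.4359.
φ₁ = arccos(0.4359) ≈ 64.2°.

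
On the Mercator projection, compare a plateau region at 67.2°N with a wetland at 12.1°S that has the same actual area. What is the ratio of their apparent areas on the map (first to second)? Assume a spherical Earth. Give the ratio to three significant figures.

Mercator is conformal with k = sec φ, so areal scale = k² = sec²φ.
At 67.2°: sec²(67.2°) = 1/0.3875² = 6.659.
At 12.1°: sec²(12.1°) = 1/0.9778² = 1.046.
Ratio = 6.659/1.046 = cos²(12.1°)/cos²(67.2°) ≈ 6.37.

6.37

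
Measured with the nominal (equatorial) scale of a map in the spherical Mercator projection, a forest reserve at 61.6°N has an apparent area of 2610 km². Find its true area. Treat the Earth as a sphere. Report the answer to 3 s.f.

Mercator is conformal, so the point scale is isotropic: h = k = sec φ = 1/cos φ.
Areal scale = k² = sec²φ = 1/cos²(61.6°) = 1/0.4756² = 4.421.
True area = apparent / (areal scale) = 2610 / 4.421 ≈ 590 km².

590 km²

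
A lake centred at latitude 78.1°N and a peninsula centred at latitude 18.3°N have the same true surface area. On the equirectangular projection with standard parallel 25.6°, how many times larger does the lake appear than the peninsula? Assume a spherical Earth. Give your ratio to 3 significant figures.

4.60

In the equirectangular projection with standard parallel φ₀ = 25.6° (x = Rλ cos φ₀, y = Rφ), meridians are true-scale (h = 1) and the parallel scale is k = cos φ₀ / cos φ.
Areal scale at 78.1°: h·k = 1.000 × 4.373 = 4.373.
Areal scale at 18.3°: h·k = 1.000 × 0.9499 = 0.9499.
Ratio = 4.373/0.9499 ≈ 4.60.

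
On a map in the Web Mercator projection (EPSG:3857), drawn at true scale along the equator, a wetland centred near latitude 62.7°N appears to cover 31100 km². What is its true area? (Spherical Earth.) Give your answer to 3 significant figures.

6540 km²

For Mercator, h = k = sec φ (a conformal cylindrical projection has a single point scale, 1/cos φ).
Areal scale = k² = sec²φ = 1/cos²(62.7°) = 1/0.4586² = 4.754.
True area = apparent / (areal scale) = 31100 / 4.754 ≈ 6540 km².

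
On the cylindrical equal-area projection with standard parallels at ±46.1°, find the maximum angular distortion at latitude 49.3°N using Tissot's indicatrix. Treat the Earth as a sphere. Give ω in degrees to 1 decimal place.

7.0°

A cylindrical equal-area projection with standard parallel φ₀ has meridian scale h = cos φ / cos φ₀ and parallel scale k = cos φ₀ / cos φ (so areas are preserved, h·k = 1).
At 49.3°: h = 0.9404, k = 1.063; principal scales a = 1.063, b = 0.9404.
sin(ω/2) = (a − b)/(a + b) = 0.1229/2.004 = 0.06134, so ω = 2 arcsin(0.06134) ≈ 7.0°.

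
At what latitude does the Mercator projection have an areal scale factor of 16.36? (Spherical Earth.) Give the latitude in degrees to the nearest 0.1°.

75.7°

Mercator areal scale is sec²φ.
sec²φ = 16.36  ⇒  cos²φ = 0.06112  ⇒  cos φ = 0.2472.
φ = arccos(0.2472) ≈ 75.7°.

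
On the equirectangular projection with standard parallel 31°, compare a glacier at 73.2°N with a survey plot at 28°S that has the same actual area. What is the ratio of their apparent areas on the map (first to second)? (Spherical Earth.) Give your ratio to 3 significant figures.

3.05

In the equirectangular projection with standard parallel φ₀ = 31° (x = Rλ cos φ₀, y = Rφ), meridians are true-scale (h = 1) and the parallel scale is k = cos φ₀ / cos φ.
Areal scale at 73.2°: h·k = 1.000 × 2.966 = 2.966.
Areal scale at 28°: h·k = 1.000 × 0.9708 = 0.9708.
Ratio = 2.966/0.9708 ≈ 3.05.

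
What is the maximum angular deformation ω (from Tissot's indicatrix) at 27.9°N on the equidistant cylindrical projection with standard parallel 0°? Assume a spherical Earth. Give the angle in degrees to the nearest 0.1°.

7.1°

For the equirectangular projection with φ₀ = 0 (plate carrée), h = 1 along meridians and k = sec φ along parallels.
At 27.9°: h = 1.000, k = 1.132; principal scales a = 1.132, b = 1.000.
sin(ω/2) = (a − b)/(a + b) = 0.1315/2.132 = 0.06170, so ω = 2 arcsin(0.06170) ≈ 7.1°.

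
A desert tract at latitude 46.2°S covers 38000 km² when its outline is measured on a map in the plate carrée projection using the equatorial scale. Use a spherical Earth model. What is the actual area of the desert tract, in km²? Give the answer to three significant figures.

For the equirectangular projection with φ₀ = 0 (plate carrée), h = 1 along meridians and k = sec φ along parallels.
Areal scale = h·k = 1 × sec φ; at 46.2°, h = 1.000, k = 1.445, so h·k = 1.445.
True area = apparent / (areal scale) = 38000 / 1.445 ≈ 26300 km².

26300 km²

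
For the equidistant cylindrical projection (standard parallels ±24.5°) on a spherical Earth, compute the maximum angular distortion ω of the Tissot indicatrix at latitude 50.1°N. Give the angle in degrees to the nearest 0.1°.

19.9°

The equidistant cylindrical projection with φ₀ = 24.5° has h = 1 (meridians true) and k = cos φ₀ / cos φ along parallels.
At 50.1°: h = 1.000, k = 1.419; principal scales a = 1.419, b = 1.000.
sin(ω/2) = (a − b)/(a + b) = 0.4186/2.419 = 0.1731, so ω = 2 arcsin(0.1731) ≈ 19.9°.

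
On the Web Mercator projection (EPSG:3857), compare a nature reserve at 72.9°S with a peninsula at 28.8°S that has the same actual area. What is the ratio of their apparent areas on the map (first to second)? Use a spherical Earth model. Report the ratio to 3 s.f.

On Mercator, area is exaggerated by sec²φ = 1/cos²φ.
At 72.9°: sec²(72.9°) = 1/0.2940² = 11.57.
At 28.8°: sec²(28.8°) = 1/0.8763² = 1.302.
Ratio = 11.57/1.302 = cos²(28.8°)/cos²(72.9°) ≈ 8.88.

8.88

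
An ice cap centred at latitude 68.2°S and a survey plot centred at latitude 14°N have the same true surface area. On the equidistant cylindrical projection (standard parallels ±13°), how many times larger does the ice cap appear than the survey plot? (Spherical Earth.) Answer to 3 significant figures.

2.61

The equidistant cylindrical projection with φ₀ = 13° has h = 1 (meridians true) and k = cos φ₀ / cos φ along parallels.
Areal scale at 68.2°: h·k = 1.000 × 2.624 = 2.624.
Areal scale at 14°: h·k = 1.000 × 1.004 = 1.004.
Ratio = 2.624/1.004 ≈ 2.61.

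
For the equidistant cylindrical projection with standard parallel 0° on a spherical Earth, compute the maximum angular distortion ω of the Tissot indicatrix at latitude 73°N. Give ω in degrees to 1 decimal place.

66.4°

For the equirectangular projection with φ₀ = 0 (plate carrée), h = 1 along meridians and k = sec φ along parallels.
At 73°: h = 1.000, k = 3.420; principal scales a = 3.420, b = 1.000.
sin(ω/2) = (a − b)/(a + b) = 2.420/4.420 = 0.5475, so ω = 2 arcsin(0.5475) ≈ 66.4°.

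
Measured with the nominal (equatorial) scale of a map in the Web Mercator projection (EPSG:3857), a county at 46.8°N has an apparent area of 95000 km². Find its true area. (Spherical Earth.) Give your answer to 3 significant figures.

The Mercator projection is conformal; its linear scale factor is the same in every direction and equals sec φ = 1/cos φ.
Areal scale = k² = sec²φ = 1/cos²(46.8°) = 1/0.6845² = 2.134.
True area = apparent / (areal scale) = 95000 / 2.134 ≈ 44500 km².

44500 km²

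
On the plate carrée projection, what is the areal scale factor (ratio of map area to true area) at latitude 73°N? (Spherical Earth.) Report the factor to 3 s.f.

In the plate carrée (x = Rλ, y = Rφ), meridians are true-scale (h = 1) and parallels are stretched by k = sec φ.
Areal scale = h·k = 1 × sec φ; at 73°, h = 1.000, k = 3.420, so h·k = 3.420.

3.42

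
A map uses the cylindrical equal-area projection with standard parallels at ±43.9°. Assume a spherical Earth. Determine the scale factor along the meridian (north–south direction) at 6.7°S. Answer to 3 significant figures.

1.38

For cylindrical equal-area with standard parallel φ₀, h = cos φ / cos φ₀ and k = cos φ₀ / cos φ, so h·k = 1.
h = cos 6.7° / cos 43.9° = 0.9932/0.7206 = 1.378.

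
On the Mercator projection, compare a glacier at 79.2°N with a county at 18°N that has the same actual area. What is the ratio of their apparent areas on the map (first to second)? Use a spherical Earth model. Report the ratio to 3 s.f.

On Mercator, area is exaggerated by sec²φ = 1/cos²φ.
At 79.2°: sec²(79.2°) = 1/0.1874² = 28.48.
At 18°: sec²(18°) = 1/0.9511² = 1.106.
Ratio = 28.48/1.106 = cos²(18°)/cos²(79.2°) ≈ 25.8.

25.8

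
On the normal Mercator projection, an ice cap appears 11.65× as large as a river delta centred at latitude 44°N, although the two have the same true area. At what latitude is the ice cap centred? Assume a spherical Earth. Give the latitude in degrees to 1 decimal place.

On Mercator, (apparent₁)/(apparent₂) = sec²φ₁ / sec²φ₂ when true areas are equal.
cos²φ₂ / cos²φ₁ = 11.65  ⇒  cos φ₁ = cos 44° / √11.65 = 0.7193/3.413 = 0.2108.
φ₁ = arccos(0.2108) ≈ 77.8°.

77.8°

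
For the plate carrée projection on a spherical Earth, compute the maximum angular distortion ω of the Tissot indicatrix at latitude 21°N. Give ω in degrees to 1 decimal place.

3.9°

In the plate carrée (x = Rλ, y = Rφ), meridians are true-scale (h = 1) and parallels are stretched by k = sec φ.
At 21°: h = 1.000, k = 1.071; principal scales a = 1.071, b = 1.000.
sin(ω/2) = (a − b)/(a + b) = 0.07114/2.071 = 0.03435, so ω = 2 arcsin(0.03435) ≈ 3.9°.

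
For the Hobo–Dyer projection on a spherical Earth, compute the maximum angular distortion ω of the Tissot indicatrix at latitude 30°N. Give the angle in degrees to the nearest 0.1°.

Hobo–Dyer is a cylindrical equal-area projection with standard parallels at ±37.5°. For cylindrical equal-area with standard parallel φ₀, h = cos φ / cos φ₀ and k = cos φ₀ / cos φ, so h·k = 1.
At 30°: h = 1.092, k = 0.9161; principal scales a = 1.092, b = 0.9161.
sin(ω/2) = (a − b)/(a + b) = 0.1755/2.008 = 0.08742, so ω = 2 arcsin(0.08742) ≈ 10.0°.

10.0°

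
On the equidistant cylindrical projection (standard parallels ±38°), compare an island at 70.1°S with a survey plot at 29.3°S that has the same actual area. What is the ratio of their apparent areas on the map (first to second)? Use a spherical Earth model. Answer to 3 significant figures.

The equidistant cylindrical projection with φ₀ = 38° has h = 1 (meridians true) and k = cos φ₀ / cos φ along parallels.
Areal scale at 70.1°: h·k = 1.000 × 2.315 = 2.315.
Areal scale at 29.3°: h·k = 1.000 × 0.9036 = 0.9036.
Ratio = 2.315/0.9036 ≈ 2.56.

2.56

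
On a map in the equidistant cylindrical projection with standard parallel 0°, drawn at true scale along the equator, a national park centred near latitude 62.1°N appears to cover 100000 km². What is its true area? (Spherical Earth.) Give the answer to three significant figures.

Plate carrée maps x = Rλ, y = Rφ. The meridian scale is h = 1 and the parallel scale is k = 1/cos φ = sec φ.
Areal scale = h·k = 1 × sec φ; at 62.1°, h = 1.000, k = 2.137, so h·k = 2.137.
True area = apparent / (areal scale) = 100000 / 2.137 ≈ 46800 km².

46800 km²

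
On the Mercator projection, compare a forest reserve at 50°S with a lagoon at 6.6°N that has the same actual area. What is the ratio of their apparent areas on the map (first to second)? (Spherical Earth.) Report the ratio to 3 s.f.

2.39

Mercator areal scale is sec²φ.
At 50°: sec²(50°) = 1/0.6428² = 2.420.
At 6.6°: sec²(6.6°) = 1/0.9934² = 1.013.
Ratio = 2.420/1.013 = cos²(6.6°)/cos²(50°) ≈ 2.39.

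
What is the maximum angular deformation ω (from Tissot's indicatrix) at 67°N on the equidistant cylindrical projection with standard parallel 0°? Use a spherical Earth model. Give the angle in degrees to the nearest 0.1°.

52.0°

In the plate carrée (x = Rλ, y = Rφ), meridians are true-scale (h = 1) and parallels are stretched by k = sec φ.
At 67°: h = 1.000, k = 2.559; principal scales a = 2.559, b = 1.000.
sin(ω/2) = (a − b)/(a + b) = 1.559/3.559 = 0.4381, so ω = 2 arcsin(0.4381) ≈ 52.0°.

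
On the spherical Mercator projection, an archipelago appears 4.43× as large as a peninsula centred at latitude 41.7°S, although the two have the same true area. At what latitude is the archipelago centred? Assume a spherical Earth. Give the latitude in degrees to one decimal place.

69.2°

On Mercator, (apparent₁)/(apparent₂) = sec²φ₁ / sec²φ₂ when true areas are equal.
cos²φ₂ / cos²φ₁ = 4.43  ⇒  cos φ₁ = cos 41.7° / √4.43 = 0.7466/2.105 = 0.3547.
φ₁ = arccos(0.3547) ≈ 69.2°.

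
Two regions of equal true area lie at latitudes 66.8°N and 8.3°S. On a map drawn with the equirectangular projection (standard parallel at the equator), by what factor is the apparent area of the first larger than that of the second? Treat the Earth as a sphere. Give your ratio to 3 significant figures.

2.51

Plate carrée maps x = Rλ, y = Rφ. The meridian scale is h = 1 and the parallel scale is k = 1/cos φ = sec φ.
Areal scale at 66.8°: h·k = 1.000 × 2.538 = 2.538.
Areal scale at 8.3°: h·k = 1.000 × 1.011 = 1.011.
Ratio = 2.538/1.011 ≈ 2.51.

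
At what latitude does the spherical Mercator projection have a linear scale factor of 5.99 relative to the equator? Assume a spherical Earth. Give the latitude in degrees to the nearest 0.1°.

80.4°

Mercator scale is k = sec φ = 1/cos φ.
1/cos φ = 5.99  ⇒  cos φ = 0.1669  ⇒  φ = arccos(0.1669) ≈ 80.4°.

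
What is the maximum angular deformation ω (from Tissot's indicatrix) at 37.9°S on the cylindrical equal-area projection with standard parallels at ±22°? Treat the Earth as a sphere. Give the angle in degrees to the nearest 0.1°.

18.4°

For cylindrical equal-area with standard parallel φ₀, h = cos φ / cos φ₀ and k = cos φ₀ / cos φ, so h·k = 1.
At 37.9°: h = 0.8511, k = 1.175; principal scales a = 1.175, b = 0.8511.
sin(ω/2) = (a − b)/(a + b) = 0.3240/2.026 = 0.1599, so ω = 2 arcsin(0.1599) ≈ 18.4°.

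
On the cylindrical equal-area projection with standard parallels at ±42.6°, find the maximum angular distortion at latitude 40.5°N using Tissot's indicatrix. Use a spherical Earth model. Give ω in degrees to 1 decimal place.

3.7°

Cylindrical equal-area (φ₀ = 42.6°): h = cos φ / cos 42.6° along meridians, k = cos 42.6° / cos φ along parallels; h·k = 1.
At 40.5°: h = 1.033, k = 0.9680; principal scales a = 1.033, b = 0.9680.
sin(ω/2) = (a − b)/(a + b) = 0.06499/2.001 = 0.03248, so ω = 2 arcsin(0.03248) ≈ 3.7°.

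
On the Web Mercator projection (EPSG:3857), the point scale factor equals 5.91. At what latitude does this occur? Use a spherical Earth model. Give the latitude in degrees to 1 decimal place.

Mercator scale is k = sec φ = 1/cos φ.
1/cos φ = 5.91  ⇒  cos φ = 0.1692  ⇒  φ = arccos(0.1692) ≈ 80.3°.

80.3°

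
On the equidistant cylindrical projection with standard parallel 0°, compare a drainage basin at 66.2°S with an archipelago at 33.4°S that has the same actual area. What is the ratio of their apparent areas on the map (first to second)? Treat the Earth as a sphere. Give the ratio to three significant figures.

2.07

Plate carrée maps x = Rλ, y = Rφ. The meridian scale is h = 1 and the parallel scale is k = 1/cos φ = sec φ.
Areal scale at 66.2°: h·k = 1.000 × 2.478 = 2.478.
Areal scale at 33.4°: h·k = 1.000 × 1.198 = 1.198.
Ratio = 2.478/1.198 ≈ 2.07.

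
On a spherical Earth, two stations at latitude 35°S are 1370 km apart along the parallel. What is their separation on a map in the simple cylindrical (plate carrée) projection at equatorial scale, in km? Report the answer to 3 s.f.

In the plate carrée (x = Rλ, y = Rφ), meridians are true-scale (h = 1) and parallels are stretched by k = sec φ.
Along the parallel, k = sec 35° = 1/0.8192 = 1.221.
Map distance = 1370 × 1.221 ≈ 1670 km.

1670 km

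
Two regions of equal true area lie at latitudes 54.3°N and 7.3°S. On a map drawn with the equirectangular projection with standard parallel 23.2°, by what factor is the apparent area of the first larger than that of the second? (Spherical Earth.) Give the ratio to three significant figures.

1.70

With standard parallel φ₀ = 23.2°, the equirectangular projection gives x = Rλ cos φ₀, y = Rφ, so h = 1 and k = cos 23.2° / cos φ.
Areal scale at 54.3°: h·k = 1.000 × 1.575 = 1.575.
Areal scale at 7.3°: h·k = 1.000 × 0.9266 = 0.9266.
Ratio = 1.575/0.9266 ≈ 1.70.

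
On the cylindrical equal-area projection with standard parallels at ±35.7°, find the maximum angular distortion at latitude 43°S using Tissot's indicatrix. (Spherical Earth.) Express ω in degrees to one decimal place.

A cylindrical equal-area projection with standard parallel φ₀ has meridian scale h = cos φ / cos φ₀ and parallel scale k = cos φ₀ / cos φ (so areas are preserved, h·k = 1).
At 43°: h = 0.9006, k = 1.110; principal scales a = 1.110, b = 0.9006.
sin(ω/2) = (a − b)/(a + b) = 0.2098/2.011 = 0.1043, so ω = 2 arcsin(0.1043) ≈ 12.0°.

12.0°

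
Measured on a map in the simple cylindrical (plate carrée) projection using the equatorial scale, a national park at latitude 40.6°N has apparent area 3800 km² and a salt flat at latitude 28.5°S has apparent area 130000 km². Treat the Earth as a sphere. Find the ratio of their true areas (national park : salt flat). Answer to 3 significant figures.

0.0253

Plate carrée has h = 1 and k = sec φ, giving areal scale sec φ; true area = (apparent area) · cos φ.
True area of national park: 3800 × cos(40.6°) = 3800 × 0.7593 = 2885 km².
True area of salt flat: 130000 × cos(28.5°) = 130000 × 0.8788 = 114200 km².
Ratio = 2885 / 114200 ≈ 0.0253.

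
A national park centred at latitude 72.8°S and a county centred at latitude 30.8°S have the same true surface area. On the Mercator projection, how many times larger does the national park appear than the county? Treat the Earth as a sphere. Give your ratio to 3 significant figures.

Mercator is conformal with k = sec φ, so areal scale = k² = sec²φ.
At 72.8°: sec²(72.8°) = 1/0.2957² = 11.44.
At 30.8°: sec²(30.8°) = 1/0.8590² = 1.355.
Ratio = 11.44/1.355 = cos²(30.8°)/cos²(72.8°) ≈ 8.44.

8.44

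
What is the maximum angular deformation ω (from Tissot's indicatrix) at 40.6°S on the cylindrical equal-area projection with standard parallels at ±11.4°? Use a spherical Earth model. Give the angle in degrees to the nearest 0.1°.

29.0°

A cylindrical equal-area projection with standard parallel φ₀ has meridian scale h = cos φ / cos φ₀ and parallel scale k = cos φ₀ / cos φ (so areas are preserved, h·k = 1).
At 40.6°: h = 0.7746, k = 1.291; principal scales a = 1.291, b = 0.7746.
sin(ω/2) = (a − b)/(a + b) = 0.5165/2.066 = 0.2501, so ω = 2 arcsin(0.2501) ≈ 29.0°.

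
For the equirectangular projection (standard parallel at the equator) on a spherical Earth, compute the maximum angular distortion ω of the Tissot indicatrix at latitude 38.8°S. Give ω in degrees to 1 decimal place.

For the equirectangular projection with φ₀ = 0 (plate carrée), h = 1 along meridians and k = sec φ along parallels.
At 38.8°: h = 1.000, k = 1.283; principal scales a = 1.283, b = 1.000.
sin(ω/2) = (a − b)/(a + b) = 0.2831/2.283 = 0.1240, so ω = 2 arcsin(0.1240) ≈ 14.2°.

14.2°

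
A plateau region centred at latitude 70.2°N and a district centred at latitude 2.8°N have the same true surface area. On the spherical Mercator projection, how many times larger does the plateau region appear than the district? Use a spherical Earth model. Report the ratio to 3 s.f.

On Mercator, area is exaggerated by sec²φ = 1/cos²φ.
At 70.2°: sec²(70.2°) = 1/0.3387² = 8.715.
At 2.8°: sec²(2.8°) = 1/0.9988² = 1.002.
Ratio = 8.715/1.002 = cos²(2.8°)/cos²(70.2°) ≈ 8.69.

8.69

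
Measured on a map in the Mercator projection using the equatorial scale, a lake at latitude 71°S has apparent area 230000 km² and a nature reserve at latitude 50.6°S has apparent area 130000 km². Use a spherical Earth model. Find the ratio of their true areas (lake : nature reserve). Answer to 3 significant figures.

0.465

Mercator's areal exaggeration is sec²φ; hence true area = (apparent area) · cos²φ.
True area of lake: 230000 × cos²(71°) = 230000 × 0.1060 = 24380 km².
True area of nature reserve: 130000 × cos²(50.6°) = 130000 × 0.4029 = 52370 km².
Ratio = 24380 / 52370 ≈ 0.465.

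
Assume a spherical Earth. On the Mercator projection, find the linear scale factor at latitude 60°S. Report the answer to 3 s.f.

2.00

The Mercator projection is conformal; its linear scale factor is the same in every direction and equals sec φ = 1/cos φ.
k = 1/cos 60° = 1/0.5000 = 2.000.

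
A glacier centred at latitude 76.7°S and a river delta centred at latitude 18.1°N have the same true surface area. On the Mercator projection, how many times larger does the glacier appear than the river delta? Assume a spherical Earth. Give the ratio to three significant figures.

On Mercator, area is exaggerated by sec²φ = 1/cos²φ.
At 76.7°: sec²(76.7°) = 1/0.2300² = 18.90.
At 18.1°: sec²(18.1°) = 1/0.9505² = 1.107.
Ratio = 18.90/1.107 = cos²(18.1°)/cos²(76.7°) ≈ 17.1.

17.1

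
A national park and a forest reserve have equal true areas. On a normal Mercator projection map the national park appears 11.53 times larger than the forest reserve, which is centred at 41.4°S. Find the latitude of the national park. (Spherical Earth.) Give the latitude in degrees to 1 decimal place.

For equal true areas on Mercator, apparent areas scale as sec²φ, so the ratio is cos²φ₂ / cos²φ₁.
cos²φ₂ / cos²φ₁ = 11.53  ⇒  cos φ₁ = cos 41.4° / √11.53 = 0.7501/3.396 = 0.2209.
φ₁ = arccos(0.2209) ≈ 77.2°.

77.2°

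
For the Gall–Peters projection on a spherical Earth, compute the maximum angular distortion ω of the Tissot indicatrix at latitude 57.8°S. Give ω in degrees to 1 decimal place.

The Gall–Peters projection is cylindrical equal-area with φ₀ = 45°. Cylindrical equal-area (φ₀ = 45°): h = cos φ / cos 45° along meridians, k = cos 45° / cos φ along parallels; h·k = 1.
At 57.8°: h = 0.7536, k = 1.327; principal scales a = 1.327, b = 0.7536.
sin(ω/2) = (a − b)/(a + b) = 0.5734/2.081 = 0.2756, so ω = 2 arcsin(0.2756) ≈ 32.0°.

32.0°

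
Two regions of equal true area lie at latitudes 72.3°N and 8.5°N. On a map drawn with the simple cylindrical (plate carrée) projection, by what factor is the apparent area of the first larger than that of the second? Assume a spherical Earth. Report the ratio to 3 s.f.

Plate carrée maps x = Rλ, y = Rφ. The meridian scale is h = 1 and the parallel scale is k = 1/cos φ = sec φ.
Areal scale at 72.3°: h·k = 1.000 × 3.289 = 3.289.
Areal scale at 8.5°: h·k = 1.000 × 1.011 = 1.011.
Ratio = 3.289/1.011 ≈ 3.25.

3.25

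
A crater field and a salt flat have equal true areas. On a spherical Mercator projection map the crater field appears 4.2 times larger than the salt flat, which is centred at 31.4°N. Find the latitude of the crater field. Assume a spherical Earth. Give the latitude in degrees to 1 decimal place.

Mercator areal scale is sec²φ, so apparent-area ratio = sec²φ₁ / sec²φ₂ = cos²φ₂ / cos²φ₁.
cos²φ₂ / cos²φ₁ = 4.2  ⇒  cos φ₁ = cos 31.4° / √4.2 = 0.8536/2.049 = 0.4165.
φ₁ = arccos(0.4165) ≈ 65.4°.

65.4°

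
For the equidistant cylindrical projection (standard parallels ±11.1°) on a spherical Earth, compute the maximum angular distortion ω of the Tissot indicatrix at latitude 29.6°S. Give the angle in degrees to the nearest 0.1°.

In the equirectangular projection with standard parallel φ₀ = 11.1° (x = Rλ cos φ₀, y = Rφ), meridians are true-scale (h = 1) and the parallel scale is k = cos φ₀ / cos φ.
At 29.6°: h = 1.000, k = 1.129; principal scales a = 1.129, b = 1.000.
sin(ω/2) = (a − b)/(a + b) = 0.1286/2.129 = 0.06041, so ω = 2 arcsin(0.06041) ≈ 6.9°.

6.9°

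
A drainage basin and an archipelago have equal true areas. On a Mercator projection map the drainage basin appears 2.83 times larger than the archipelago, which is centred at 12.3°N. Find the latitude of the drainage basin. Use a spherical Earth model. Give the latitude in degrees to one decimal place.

54.5°

Mercator areal scale is sec²φ, so apparent-area ratio = sec²φ₁ / sec²φ₂ = cos²φ₂ / cos²φ₁.
cos²φ₂ / cos²φ₁ = 2.83  ⇒  cos φ₁ = cos 12.3° / √2.83 = 0.9770/1.682 = 0.5808.
φ₁ = arccos(0.5808) ≈ 54.5°.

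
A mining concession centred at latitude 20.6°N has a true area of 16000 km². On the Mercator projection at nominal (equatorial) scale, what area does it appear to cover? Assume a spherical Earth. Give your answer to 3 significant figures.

18300 km²

Mercator is conformal, so the point scale is isotropic: h = k = sec φ = 1/cos φ.
Areal scale = k² = sec²φ = 1/cos²(20.6°) = 1/0.9361² = 1.141.
Apparent area = 16000 × 1.141 ≈ 18300 km².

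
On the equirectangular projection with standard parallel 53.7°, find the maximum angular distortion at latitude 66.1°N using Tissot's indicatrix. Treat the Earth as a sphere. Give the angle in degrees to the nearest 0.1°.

21.6°

The equidistant cylindrical projection with φ₀ = 53.7° has h = 1 (meridians true) and k = cos φ₀ / cos φ along parallels.
At 66.1°: h = 1.000, k = 1.461; principal scales a = 1.461, b = 1.000.
sin(ω/2) = (a − b)/(a + b) = 0.4613/2.461 = 0.1874, so ω = 2 arcsin(0.1874) ≈ 21.6°.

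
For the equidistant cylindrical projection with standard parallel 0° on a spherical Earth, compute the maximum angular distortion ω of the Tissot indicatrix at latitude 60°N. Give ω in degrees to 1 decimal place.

38.9°

In the plate carrée (x = Rλ, y = Rφ), meridians are true-scale (h = 1) and parallels are stretched by k = sec φ.
At 60°: h = 1.000, k = 2.000; principal scales a = 2.000, b = 1.000.
sin(ω/2) = (a − b)/(a + b) = 1.0000/3.000 = 0.3333, so ω = 2 arcsin(0.3333) ≈ 38.9°.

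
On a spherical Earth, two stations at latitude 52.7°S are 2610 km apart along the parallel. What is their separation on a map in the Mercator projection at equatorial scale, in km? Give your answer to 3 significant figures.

For Mercator, h = k = sec φ (a conformal cylindrical projection has a single point scale, 1/cos φ).
Along the parallel, k = sec 52.7° = 1/0.6060 = 1.650.
Map distance = 2610 × 1.650 ≈ 4310 km.

4310 km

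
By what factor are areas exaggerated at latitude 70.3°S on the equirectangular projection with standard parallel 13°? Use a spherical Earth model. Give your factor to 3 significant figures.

The equidistant cylindrical projection with φ₀ = 13° has h = 1 (meridians true) and k = cos φ₀ / cos φ along parallels.
Areal scale = h·k = 1 × cos φ₀ / cos φ; at 70.3°, h = 1.000, k = 2.890, so h·k = 2.890.

2.89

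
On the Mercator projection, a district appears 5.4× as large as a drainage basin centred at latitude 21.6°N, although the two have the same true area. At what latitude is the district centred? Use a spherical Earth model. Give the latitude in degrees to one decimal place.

Mercator areal scale is sec²φ, so apparent-area ratio = sec²φ₁ / sec²φ₂ = cos²φ₂ / cos²φ₁.
cos²φ₂ / cos²φ₁ = 5.4  ⇒  cos φ₁ = cos 21.6° / √5.4 = 0.9298/2.324 = 0.4001.
φ₁ = arccos(0.4001) ≈ 66.4°.

66.4°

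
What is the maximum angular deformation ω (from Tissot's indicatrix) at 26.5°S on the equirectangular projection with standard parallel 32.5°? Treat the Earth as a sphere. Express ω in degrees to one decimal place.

The equidistant cylindrical projection with φ₀ = 32.5° has h = 1 (meridians true) and k = cos φ₀ / cos φ along parallels.
At 26.5°: h = 1.000, k = 0.9424; principal scales a = 1.000, b = 0.9424.
sin(ω/2) = (a − b)/(a + b) = 0.05759/1.942 = 0.02965, so ω = 2 arcsin(0.02965) ≈ 3.4°.

3.4°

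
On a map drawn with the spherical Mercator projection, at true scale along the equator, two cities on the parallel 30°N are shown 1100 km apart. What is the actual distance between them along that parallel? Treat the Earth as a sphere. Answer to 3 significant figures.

953 km

The Mercator projection is conformal; its linear scale factor is the same in every direction and equals sec φ = 1/cos φ.
Along the parallel at 30°, map distances are exaggerated by k = sec 30° = 1.155.
True distance = 1100 / 1.155 = 1100 × cos 30° ≈ 953 km.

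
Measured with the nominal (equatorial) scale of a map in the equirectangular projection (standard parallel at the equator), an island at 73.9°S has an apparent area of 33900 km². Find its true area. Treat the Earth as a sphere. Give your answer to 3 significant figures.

Plate carrée maps x = Rλ, y = Rφ. The meridian scale is h = 1 and the parallel scale is k = 1/cos φ = sec φ.
Areal scale = h·k = 1 × sec φ; at 73.9°, h = 1.000, k = 3.606, so h·k = 3.606.
True area = apparent / (areal scale) = 33900 / 3.606 ≈ 9400 km².

9400 km²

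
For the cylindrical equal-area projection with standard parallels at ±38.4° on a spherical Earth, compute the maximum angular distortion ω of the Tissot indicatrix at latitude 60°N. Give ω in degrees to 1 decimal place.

49.8°

Cylindrical equal-area (φ₀ = 38.4°): h = cos φ / cos 38.4° along meridians, k = cos 38.4° / cos φ along parallels; h·k = 1.
At 60°: h = 0.6380, k = 1.567; principal scales a = 1.567, b = 0.6380.
sin(ω/2) = (a − b)/(a + b) = 0.9294/2.205 = 0.4214, so ω = 2 arcsin(0.4214) ≈ 49.8°.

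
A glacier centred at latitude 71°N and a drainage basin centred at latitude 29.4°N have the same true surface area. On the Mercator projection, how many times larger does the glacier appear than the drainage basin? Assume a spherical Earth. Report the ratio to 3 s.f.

Mercator is conformal with k = sec φ, so areal scale = k² = sec²φ.
At 71°: sec²(71°) = 1/0.3256² = 9.434.
At 29.4°: sec²(29.4°) = 1/0.8712² = 1.317.
Ratio = 9.434/1.317 = cos²(29.4°)/cos²(71°) ≈ 7.16.

7.16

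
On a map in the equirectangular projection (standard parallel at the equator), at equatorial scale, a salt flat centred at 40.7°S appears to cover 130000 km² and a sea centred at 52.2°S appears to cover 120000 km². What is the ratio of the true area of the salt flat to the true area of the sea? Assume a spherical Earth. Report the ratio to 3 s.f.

On the plate carrée, areal scale = h·k = 1 × sec φ, so true area = apparent × cos φ.
True area of salt flat: 130000 × cos(40.7°) = 130000 × 0.7581 = 98560 km².
True area of sea: 120000 × cos(52.2°) = 120000 × 0.6129 = 73550 km².
Ratio = 98560 / 73550 ≈ 1.34.

1.34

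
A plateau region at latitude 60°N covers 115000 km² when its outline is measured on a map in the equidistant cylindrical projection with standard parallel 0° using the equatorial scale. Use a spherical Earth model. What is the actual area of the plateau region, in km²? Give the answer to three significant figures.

Plate carrée maps x = Rλ, y = Rφ. The meridian scale is h = 1 and the parallel scale is k = 1/cos φ = sec φ.
Areal scale = h·k = 1 × sec φ; at 60°, h = 1.000, k = 2.000, so h·k = 2.000.
True area = apparent / (areal scale) = 115000 / 2.000 ≈ 57500 km².

57500 km²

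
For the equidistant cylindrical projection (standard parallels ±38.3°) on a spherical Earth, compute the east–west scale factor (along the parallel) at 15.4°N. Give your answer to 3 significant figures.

In the equirectangular projection with standard parallel φ₀ = 38.3° (x = Rλ cos φ₀, y = Rφ), meridians are true-scale (h = 1) and the parallel scale is k = cos φ₀ / cos φ.
k = cos 38.3° / cos 15.4° = 0.7848/0.9641 = 0.8140.

0.814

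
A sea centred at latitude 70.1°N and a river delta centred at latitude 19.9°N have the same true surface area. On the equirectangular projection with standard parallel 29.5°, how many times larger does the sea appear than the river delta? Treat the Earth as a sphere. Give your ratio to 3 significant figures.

The equidistant cylindrical projection with φ₀ = 29.5° has h = 1 (meridians true) and k = cos φ₀ / cos φ along parallels.
Areal scale at 70.1°: h·k = 1.000 × 2.557 = 2.557.
Areal scale at 19.9°: h·k = 1.000 × 0.9256 = 0.9256.
Ratio = 2.557/0.9256 ≈ 2.76.

2.76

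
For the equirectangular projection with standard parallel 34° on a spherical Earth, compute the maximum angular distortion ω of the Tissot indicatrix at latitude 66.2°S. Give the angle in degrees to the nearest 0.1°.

With standard parallel φ₀ = 34°, the equirectangular projection gives x = Rλ cos φ₀, y = Rφ, so h = 1 and k = cos 34° / cos φ.
At 66.2°: h = 1.000, k = 2.054; principal scales a = 2.054, b = 1.000.
sin(ω/2) = (a − b)/(a + b) = 1.054/3.054 = 0.3452, so ω = 2 arcsin(0.3452) ≈ 40.4°.

40.4°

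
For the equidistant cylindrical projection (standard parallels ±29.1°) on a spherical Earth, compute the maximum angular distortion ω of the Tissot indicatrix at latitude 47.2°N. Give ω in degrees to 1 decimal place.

14.4°

In the equirectangular projection with standard parallel φ₀ = 29.1° (x = Rλ cos φ₀, y = Rφ), meridians are true-scale (h = 1) and the parallel scale is k = cos φ₀ / cos φ.
At 47.2°: h = 1.000, k = 1.286; principal scales a = 1.286, b = 1.000.
sin(ω/2) = (a − b)/(a + b) = 0.2860/2.286 = 0.1251, so ω = 2 arcsin(0.1251) ≈ 14.4°.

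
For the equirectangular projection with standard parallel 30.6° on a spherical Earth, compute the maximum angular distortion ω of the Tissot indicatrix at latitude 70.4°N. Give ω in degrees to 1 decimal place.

52.1°

With standard parallel φ₀ = 30.6°, the equirectangular projection gives x = Rλ cos φ₀, y = Rφ, so h = 1 and k = cos 30.6° / cos φ.
At 70.4°: h = 1.000, k = 2.566; principal scales a = 2.566, b = 1.000.
sin(ω/2) = (a − b)/(a + b) = 1.566/3.566 = 0.4391, so ω = 2 arcsin(0.4391) ≈ 52.1°.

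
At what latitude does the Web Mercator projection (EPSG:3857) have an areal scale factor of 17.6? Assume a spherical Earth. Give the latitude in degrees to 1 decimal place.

Mercator areal scale is sec²φ.
sec²φ = 17.6  ⇒  cos²φ = 0.05682  ⇒  cos φ = 0.2384.
φ = arccos(0.2384) ≈ 76.2°.

76.2°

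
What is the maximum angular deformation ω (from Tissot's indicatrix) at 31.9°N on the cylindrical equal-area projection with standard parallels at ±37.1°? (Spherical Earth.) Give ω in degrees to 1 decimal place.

For cylindrical equal-area with standard parallel φ₀, h = cos φ / cos φ₀ and k = cos φ₀ / cos φ, so h·k = 1.
At 31.9°: h = 1.064, k = 0.9395; principal scales a = 1.064, b = 0.9395.
sin(ω/2) = (a − b)/(a + b) = 0.1250/2.004 = 0.06236, so ω = 2 arcsin(0.06236) ≈ 7.2°.

7.2°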